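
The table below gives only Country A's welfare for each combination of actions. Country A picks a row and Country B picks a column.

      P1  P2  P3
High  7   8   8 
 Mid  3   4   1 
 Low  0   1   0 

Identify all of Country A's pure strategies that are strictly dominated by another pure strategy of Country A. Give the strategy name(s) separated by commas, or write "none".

High is not dominated — it holds its own against Mid at P1 (7>3); Low at P1 (7>0).
High strictly dominates Mid — P1: 7>3, P2: 8>4, P3: 8>1.
High strictly dominates Low — P1: 7>0, P2: 8>1, P3: 8>0.

Mid, Low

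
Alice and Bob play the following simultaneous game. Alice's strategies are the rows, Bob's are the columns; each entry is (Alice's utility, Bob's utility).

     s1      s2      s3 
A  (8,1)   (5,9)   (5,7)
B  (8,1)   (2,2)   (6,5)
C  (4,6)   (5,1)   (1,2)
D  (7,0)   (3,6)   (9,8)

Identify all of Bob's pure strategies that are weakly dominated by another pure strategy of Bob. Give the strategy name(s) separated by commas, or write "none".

s1 is not dominated — it holds its own against s2 at C (6>1); s3 at C (6>2).
s2 is not dominated — it holds its own against s1 at A (9>1); s3 at A (9>7).
Nothing dominates s3: s1 at A (7>1); s2 at B (5>2).

none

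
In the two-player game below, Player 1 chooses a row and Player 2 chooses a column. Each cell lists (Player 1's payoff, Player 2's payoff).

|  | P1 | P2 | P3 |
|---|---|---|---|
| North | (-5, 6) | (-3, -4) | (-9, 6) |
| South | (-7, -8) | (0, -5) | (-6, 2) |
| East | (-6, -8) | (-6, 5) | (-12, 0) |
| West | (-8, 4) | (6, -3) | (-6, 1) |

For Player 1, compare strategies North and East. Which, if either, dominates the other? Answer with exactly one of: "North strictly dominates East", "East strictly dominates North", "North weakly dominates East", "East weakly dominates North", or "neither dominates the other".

Compare North to East across each choice by Player 2: P1: -5>-6, P2: -3>-6, P3: -9>-12.
Every comparison favours North, so North strictly dominates East.

North strictly dominates East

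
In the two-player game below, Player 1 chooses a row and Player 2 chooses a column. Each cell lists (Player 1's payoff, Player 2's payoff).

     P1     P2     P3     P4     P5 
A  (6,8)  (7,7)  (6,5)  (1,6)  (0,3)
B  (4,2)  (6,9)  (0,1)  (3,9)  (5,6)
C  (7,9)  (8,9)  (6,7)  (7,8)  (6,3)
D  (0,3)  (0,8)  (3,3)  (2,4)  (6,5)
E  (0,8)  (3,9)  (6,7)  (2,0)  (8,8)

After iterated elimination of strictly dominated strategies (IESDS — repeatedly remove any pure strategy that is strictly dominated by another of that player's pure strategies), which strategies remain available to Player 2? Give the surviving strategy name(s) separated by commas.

For Player 1, C strictly dominates B on the remaining columns (P1: 7>4, P2: 8>6, P3: 6>0, P4: 7>3, P5: 6>5); eliminate B.
Player 2's strategy P3 is strictly dominated by P2 (A: 7>5, C: 9>7, D: 8>3, E: 9>7) and is removed.
Player 1's strategy A is strictly dominated by C (P1: 7>6, P2: 8>7, P4: 7>1, P5: 6>0) and is removed.
Column P4 is eliminated: P2 beats it against every remaining row (C: 9>8, D: 8>4, E: 9>0).
Column P5 is eliminated: P2 beats it against every remaining row (C: 9>3, D: 8>5, E: 9>8).
For Player 1, C strictly dominates D on the remaining columns (P1: 7>0, P2: 8>0); eliminate D.
Row E is eliminated: C beats it against every remaining column (P1: 7>0, P2: 8>3).
Among the remaining strategies, none is strictly dominated by another pure strategy of the same player, so the elimination stops.
Surviving strategies — Player 1: {C}; Player 2: {P1, P2}.

P1, P2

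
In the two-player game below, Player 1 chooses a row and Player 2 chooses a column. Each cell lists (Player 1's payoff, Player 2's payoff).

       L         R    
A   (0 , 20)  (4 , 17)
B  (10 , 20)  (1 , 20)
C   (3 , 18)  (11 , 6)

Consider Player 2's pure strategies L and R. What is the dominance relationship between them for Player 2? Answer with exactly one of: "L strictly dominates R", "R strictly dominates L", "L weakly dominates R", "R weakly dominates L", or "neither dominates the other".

L weakly dominates R

L's payoffs vs R's, by Player 1's action — A: 20>17, B: 20=20, C: 18>6.
L is at least as good everywhere and strictly better somewhere (tied only at B), so L weakly but not strictly dominates R.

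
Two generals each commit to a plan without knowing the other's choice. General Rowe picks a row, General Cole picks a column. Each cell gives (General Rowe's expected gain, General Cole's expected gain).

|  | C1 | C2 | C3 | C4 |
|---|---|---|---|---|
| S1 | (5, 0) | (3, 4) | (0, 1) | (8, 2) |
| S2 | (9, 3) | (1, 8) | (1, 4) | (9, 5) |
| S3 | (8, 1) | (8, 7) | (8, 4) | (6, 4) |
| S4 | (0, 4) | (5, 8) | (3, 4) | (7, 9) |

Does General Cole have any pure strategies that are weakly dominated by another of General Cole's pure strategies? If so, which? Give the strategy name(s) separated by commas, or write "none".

C1, C3

C2 weakly dominates C1 — S1: 4>0, S2: 8>3, S3: 7>1, S4: 8>4.
C2: no other strategy beats it everywhere (C1 at S1 (4>0); C3 at S1 (4>1); C4 at S1 (4>2)).
C3 is weakly dominated by C2 (S1: 4>1, S2: 8>4, S3: 7>4, S4: 8>4).
C4: no other strategy beats it everywhere (C1 at S1 (2>0); C2 at S4 (9>8); C3 at S1 (2>1)).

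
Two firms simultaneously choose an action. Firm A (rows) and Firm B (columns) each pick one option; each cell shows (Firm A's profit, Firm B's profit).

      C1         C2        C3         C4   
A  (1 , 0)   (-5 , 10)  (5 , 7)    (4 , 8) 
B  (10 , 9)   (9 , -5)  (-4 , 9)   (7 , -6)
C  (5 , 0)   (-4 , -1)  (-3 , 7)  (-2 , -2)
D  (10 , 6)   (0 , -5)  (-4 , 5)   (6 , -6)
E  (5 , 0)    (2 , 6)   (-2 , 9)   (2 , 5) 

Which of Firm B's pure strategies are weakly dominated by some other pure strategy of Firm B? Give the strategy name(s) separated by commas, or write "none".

C1 is not dominated — it holds its own against C2 at B (9>-5); C3 at D (6>5); C4 at B (9>-6).
C2 is not dominated — it holds its own against C1 at A (10>0); C3 at A (10>7); C4 at A (10>8).
Nothing dominates C3: C1 at A (7>0); C2 at B (9>-5); C4 at B (9>-6).
C2 weakly dominates C4 — A: 10>8, B: -5>-6, C: -1>-2, D: -5>-6, E: 6>5.

C4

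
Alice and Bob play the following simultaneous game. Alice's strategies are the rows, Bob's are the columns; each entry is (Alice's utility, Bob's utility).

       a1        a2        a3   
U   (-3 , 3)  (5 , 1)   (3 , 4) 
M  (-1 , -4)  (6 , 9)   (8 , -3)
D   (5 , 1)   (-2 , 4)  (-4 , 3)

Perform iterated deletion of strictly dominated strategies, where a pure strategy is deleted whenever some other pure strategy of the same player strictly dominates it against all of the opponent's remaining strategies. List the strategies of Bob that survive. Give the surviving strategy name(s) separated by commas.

a2

Alice's strategy U is strictly dominated by M (a1: -1>-3, a2: 6>5, a3: 8>3) and is removed.
For Bob, a2 strictly dominates a1 on the remaining rows (M: 9>-4, D: 4>1); eliminate a1.
For Alice, M strictly dominates D on the remaining columns (a2: 6>-2, a3: 8>-4); eliminate D.
Column a3 is eliminated: a2 beats it against every remaining row (M: 9>-3).
Among the remaining strategies, none is strictly dominated by another pure strategy of the same player, so the elimination stops.
Surviving strategies — Alice: {M}; Bob: {a2}.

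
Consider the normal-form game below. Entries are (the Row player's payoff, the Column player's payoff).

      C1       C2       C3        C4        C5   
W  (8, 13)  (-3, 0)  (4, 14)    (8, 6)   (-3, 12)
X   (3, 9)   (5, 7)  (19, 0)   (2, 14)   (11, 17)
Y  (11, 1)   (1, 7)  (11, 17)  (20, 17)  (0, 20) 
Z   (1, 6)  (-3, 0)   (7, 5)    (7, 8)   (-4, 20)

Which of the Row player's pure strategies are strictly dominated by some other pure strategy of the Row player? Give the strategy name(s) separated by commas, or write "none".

W is strictly dominated by Y (C1: 11>8, C2: 1>-3, C3: 11>4, C4: 20>8, C5: 0>-3).
X: no other strategy beats it everywhere (W at C2 (5>-3); Y at C2 (5>1); Z at C1 (3>1)).
Y: no other strategy beats it everywhere (W at C1 (11>8); X at C1 (11>3); Z at C1 (11>1)).
Z is strictly dominated by Y (C1: 11>1, C2: 1>-3, C3: 11>7, C4: 20>7, C5: 0>-4).

W, Z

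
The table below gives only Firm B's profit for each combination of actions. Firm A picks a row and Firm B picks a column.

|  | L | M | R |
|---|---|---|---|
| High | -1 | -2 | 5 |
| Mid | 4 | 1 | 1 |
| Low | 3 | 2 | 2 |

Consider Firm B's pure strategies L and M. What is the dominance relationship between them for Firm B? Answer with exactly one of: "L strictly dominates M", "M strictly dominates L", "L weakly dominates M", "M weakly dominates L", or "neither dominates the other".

Compare L to M across every action of Firm A: High: -1>-2, Mid: 4>1, Low: 3>2.
Every comparison favours L, so L strictly dominates M.

L strictly dominates M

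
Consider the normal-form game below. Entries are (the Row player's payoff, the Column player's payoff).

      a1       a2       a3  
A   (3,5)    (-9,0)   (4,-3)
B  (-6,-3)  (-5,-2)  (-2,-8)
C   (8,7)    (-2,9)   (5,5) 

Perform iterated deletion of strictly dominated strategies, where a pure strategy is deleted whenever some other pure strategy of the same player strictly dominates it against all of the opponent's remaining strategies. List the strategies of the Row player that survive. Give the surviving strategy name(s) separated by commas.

For the Row player, C strictly dominates A on the remaining columns (a1: 8>3, a2: -2>-9, a3: 5>4); eliminate A.
Row B is eliminated: C beats it against every remaining column (a1: 8>-6, a2: -2>-5, a3: 5>-2).
The Column player's strategy a1 is strictly dominated by a2 (C: 9>7) and is removed.
Column a3 is eliminated: a2 beats it against every remaining row (C: 9>5).
Among the remaining strategies, none is strictly dominated by another pure strategy of the same player, so the elimination stops.
Surviving strategies — the Row player: {C}; the Column player: {a2}.

C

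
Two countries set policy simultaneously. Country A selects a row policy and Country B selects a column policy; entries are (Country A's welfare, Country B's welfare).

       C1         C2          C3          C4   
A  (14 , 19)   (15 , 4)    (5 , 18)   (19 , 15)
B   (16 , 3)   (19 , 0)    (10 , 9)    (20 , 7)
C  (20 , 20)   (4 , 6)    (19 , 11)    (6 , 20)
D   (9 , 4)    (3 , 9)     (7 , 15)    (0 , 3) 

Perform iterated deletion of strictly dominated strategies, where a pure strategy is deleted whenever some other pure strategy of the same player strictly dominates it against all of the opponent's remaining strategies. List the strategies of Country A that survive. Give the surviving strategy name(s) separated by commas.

B, C

Row A is eliminated: B beats it against every remaining column (C1: 16>14, C2: 19>15, C3: 10>5, C4: 20>19).
Row D is eliminated: B beats it against every remaining column (C1: 16>9, C2: 19>3, C3: 10>7, C4: 20>0).
Column C2 is eliminated: C1 beats it against every remaining row (B: 3>0, C: 20>6).
Among the remaining strategies, none is strictly dominated by another pure strategy of the same player, so the elimination stops.
Surviving strategies — Country A: {B, C}; Country B: {C1, C3, C4}.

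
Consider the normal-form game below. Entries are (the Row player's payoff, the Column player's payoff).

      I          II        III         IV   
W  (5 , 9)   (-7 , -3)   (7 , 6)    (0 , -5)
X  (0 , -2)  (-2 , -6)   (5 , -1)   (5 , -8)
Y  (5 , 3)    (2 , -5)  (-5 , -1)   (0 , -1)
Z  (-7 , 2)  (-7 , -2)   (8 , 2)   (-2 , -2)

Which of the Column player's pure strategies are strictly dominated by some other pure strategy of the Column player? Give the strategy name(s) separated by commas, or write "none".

II, IV

I: no other strategy beats it everywhere (II at W (9>-3); III at W (9>6); IV at W (9>-5)).
I strictly dominates II — W: 9>-3, X: -2>-6, Y: 3>-5, Z: 2>-2.
III is not dominated — it holds its own against I at X (-1>-2); II at W (6>-3); IV at W (6>-5).
I strictly dominates IV — W: 9>-5, X: -2>-8, Y: 3>-1, Z: 2>-2.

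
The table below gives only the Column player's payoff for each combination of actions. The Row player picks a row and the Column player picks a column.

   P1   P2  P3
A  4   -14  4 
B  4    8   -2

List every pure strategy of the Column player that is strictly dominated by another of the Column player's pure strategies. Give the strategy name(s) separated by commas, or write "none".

P1 is not dominated — it holds its own against P2 at A (4>-14); P3 at A (4=4).
P2: no other strategy beats it everywhere (P1 at B (8>4); P3 at B (8>-2)).
Nothing dominates P3: P1 at A (4=4); P2 at A (4>-14).

none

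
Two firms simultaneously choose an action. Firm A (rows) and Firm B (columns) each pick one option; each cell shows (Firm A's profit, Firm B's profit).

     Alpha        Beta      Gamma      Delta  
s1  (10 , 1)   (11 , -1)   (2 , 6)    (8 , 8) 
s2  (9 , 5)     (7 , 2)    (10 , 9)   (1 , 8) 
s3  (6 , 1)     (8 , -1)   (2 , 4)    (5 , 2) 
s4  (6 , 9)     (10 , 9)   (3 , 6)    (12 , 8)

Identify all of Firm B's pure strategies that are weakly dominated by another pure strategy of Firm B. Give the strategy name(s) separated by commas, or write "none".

Beta

Alpha: no other strategy beats it everywhere (Beta at s1 (1>-1); Gamma at s4 (9>6); Delta at s4 (9>8)).
Alpha weakly dominates Beta — s1: 1>-1, s2: 5>2, s3: 1>-1, s4: 9=9.
Gamma is not dominated — it holds its own against Alpha at s1 (6>1); Beta at s1 (6>-1); Delta at s2 (9>8).
Nothing dominates Delta: Alpha at s1 (8>1); Beta at s1 (8>-1); Gamma at s1 (8>6).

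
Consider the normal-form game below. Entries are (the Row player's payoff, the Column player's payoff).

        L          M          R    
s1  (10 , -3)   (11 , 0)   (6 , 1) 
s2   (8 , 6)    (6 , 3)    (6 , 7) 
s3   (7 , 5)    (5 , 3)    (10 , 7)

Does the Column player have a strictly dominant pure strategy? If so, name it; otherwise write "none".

R vs L: s1: 1>-3, s2: 7>6, s3: 7>5.
R vs M: s1: 1>0, s2: 7>3, s3: 7>3.
R strictly beats every other strategy against every opponent action, so it is strictly dominant.

R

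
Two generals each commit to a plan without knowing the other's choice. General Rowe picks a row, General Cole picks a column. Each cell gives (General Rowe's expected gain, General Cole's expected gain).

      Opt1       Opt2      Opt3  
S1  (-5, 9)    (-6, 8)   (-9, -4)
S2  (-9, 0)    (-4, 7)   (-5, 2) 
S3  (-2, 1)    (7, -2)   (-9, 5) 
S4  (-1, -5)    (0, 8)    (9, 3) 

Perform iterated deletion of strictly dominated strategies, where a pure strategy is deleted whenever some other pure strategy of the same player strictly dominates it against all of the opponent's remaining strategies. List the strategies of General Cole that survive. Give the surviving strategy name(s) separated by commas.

Opt2, Opt3

Row S1 is eliminated: S4 beats it against every remaining column (Opt1: -1>-5, Opt2: 0>-6, Opt3: 9>-9).
Row S2 is eliminated: S4 beats it against every remaining column (Opt1: -1>-9, Opt2: 0>-4, Opt3: 9>-5).
For General Cole, Opt3 strictly dominates Opt1 on the remaining rows (S3: 5>1, S4: 3>-5); eliminate Opt1.
Among the remaining strategies, none is strictly dominated by another pure strategy of the same player, so the elimination stops.
Surviving strategies — General Rowe: {S3, S4}; General Cole: {Opt2, Opt3}.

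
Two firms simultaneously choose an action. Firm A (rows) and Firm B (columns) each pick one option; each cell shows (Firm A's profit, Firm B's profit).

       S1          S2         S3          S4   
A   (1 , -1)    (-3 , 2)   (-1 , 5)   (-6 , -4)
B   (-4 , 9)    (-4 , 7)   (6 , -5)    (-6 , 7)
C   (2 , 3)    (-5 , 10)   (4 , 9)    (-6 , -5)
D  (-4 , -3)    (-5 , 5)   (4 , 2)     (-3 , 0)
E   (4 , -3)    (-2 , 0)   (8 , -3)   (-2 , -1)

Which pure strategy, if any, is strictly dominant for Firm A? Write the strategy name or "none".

E vs A: S1: 4>1, S2: -2>-3, S3: 8>-1, S4: -2>-6.
E vs B: S1: 4>-4, S2: -2>-4, S3: 8>6, S4: -2>-6.
E vs C: S1: 4>2, S2: -2>-5, S3: 8>4, S4: -2>-6.
E vs D: S1: 4>-4, S2: -2>-5, S3: 8>4, S4: -2>-3.
E strictly beats every other strategy against every opponent action, so it is strictly dominant.

E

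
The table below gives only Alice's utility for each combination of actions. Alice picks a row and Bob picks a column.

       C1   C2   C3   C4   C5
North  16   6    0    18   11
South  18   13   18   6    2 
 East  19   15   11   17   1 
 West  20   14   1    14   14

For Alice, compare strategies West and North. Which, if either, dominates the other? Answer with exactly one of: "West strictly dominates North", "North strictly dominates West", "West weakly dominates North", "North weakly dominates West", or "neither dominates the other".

neither dominates the other

West's payoffs vs North's, by Bob's action — C1: 20>16, C2: 14>6, C3: 1>0, C4: 14<18, C5: 14>11.
West does better at C1, C2, C3, C5 but worse at C4; neither strategy dominates the other.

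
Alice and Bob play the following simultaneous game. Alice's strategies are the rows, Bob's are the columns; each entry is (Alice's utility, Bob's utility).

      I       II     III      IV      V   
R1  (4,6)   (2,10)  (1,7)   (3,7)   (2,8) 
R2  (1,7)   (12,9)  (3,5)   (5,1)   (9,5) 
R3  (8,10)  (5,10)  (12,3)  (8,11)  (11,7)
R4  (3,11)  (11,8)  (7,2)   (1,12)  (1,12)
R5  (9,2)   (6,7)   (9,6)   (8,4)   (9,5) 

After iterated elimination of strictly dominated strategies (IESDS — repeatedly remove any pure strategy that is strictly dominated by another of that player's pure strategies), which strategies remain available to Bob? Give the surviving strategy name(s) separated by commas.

I, II, IV, V

Alice's strategy R1 is strictly dominated by R3 (I: 8>4, II: 5>2, III: 12>1, IV: 8>3, V: 11>2) and is removed.
Column III is eliminated: II beats it against every remaining row (R2: 9>5, R3: 10>3, R4: 8>2, R5: 7>6).
Among the remaining strategies, none is strictly dominated by another pure strategy of the same player, so the elimination stops.
Surviving strategies — Alice: {R2, R3, R4, R5}; Bob: {I, II, IV, V}.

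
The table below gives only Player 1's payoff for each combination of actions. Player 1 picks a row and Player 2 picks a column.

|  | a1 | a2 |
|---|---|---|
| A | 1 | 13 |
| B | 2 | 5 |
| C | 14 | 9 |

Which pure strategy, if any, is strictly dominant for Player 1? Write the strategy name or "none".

none

A fails to dominate B at a1 (1<2).
B fails to dominate A at a2 (5<13).
C fails to dominate A at a2 (9<13).
No single strategy dominates all the others.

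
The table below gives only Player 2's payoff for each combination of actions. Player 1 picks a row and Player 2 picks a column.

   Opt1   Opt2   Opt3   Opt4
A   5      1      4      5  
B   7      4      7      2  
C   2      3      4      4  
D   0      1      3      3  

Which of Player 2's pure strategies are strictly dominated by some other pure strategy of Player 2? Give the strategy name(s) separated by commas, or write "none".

Opt1 is not dominated — it holds its own against Opt2 at A (5>1); Opt3 at A (5>4); Opt4 at A (5=5).
Opt3 strictly dominates Opt2 — A: 4>1, B: 7>4, C: 4>3, D: 3>1.
Opt3 is not dominated — it holds its own against Opt1 at B (7=7); Opt2 at A (4>1); Opt4 at B (7>2).
Opt4: no other strategy beats it everywhere (Opt1 at A (5=5); Opt2 at A (5>1); Opt3 at A (5>4)).

Opt2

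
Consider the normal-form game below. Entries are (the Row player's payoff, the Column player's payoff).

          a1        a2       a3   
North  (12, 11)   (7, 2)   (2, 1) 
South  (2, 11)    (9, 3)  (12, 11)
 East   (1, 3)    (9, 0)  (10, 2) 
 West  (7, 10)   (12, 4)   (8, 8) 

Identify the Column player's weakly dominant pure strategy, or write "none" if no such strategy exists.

a1

a1 vs a2: North: 11>2, South: 11>3, East: 3>0, West: 10>4.
a1 vs a3: North: 11>1, South: 11=11, East: 3>2, West: 10>8.
a1 is at least as good as every other strategy against every opponent action, so it is weakly dominant.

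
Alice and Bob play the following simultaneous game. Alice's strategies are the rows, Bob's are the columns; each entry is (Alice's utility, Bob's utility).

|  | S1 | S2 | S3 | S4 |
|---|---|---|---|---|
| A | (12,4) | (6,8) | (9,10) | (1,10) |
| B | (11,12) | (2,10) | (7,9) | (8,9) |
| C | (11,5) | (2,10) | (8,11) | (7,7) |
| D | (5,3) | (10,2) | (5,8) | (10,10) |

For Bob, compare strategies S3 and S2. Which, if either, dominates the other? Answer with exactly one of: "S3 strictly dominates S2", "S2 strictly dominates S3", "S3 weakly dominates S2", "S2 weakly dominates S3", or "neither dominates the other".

Compare S3 to S2 across every action of Alice: A: 10>8, B: 9<10, C: 11>10, D: 8>2.
S3 does better at A, C, D but worse at B; neither strategy dominates the other.

neither dominates the other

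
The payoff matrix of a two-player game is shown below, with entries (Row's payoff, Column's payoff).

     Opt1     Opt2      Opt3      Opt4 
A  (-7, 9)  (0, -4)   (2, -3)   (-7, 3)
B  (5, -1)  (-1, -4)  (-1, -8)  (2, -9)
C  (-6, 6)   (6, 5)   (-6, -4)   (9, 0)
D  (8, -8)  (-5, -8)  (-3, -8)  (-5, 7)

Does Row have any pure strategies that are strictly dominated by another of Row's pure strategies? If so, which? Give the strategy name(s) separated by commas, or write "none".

A: no other strategy beats it everywhere (B at Opt2 (0>-1); C at Opt3 (2>-6); D at Opt2 (0>-5)).
B: no other strategy beats it everywhere (A at Opt1 (5>-7); C at Opt1 (5>-6); D at Opt2 (-1>-5)).
C: no other strategy beats it everywhere (A at Opt1 (-6>-7); B at Opt2 (6>-1); D at Opt2 (6>-5)).
Nothing dominates D: A at Opt1 (8>-7); B at Opt1 (8>5); C at Opt1 (8>-6).

none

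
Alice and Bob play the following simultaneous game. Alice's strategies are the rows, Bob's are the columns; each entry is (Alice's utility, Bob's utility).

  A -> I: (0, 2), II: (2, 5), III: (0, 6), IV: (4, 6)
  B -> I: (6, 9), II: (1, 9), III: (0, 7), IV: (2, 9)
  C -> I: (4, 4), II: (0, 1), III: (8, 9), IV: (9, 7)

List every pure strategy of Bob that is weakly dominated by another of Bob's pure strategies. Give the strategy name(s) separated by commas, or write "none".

I, II

I is weakly dominated by IV (A: 6>2, B: 9=9, C: 7>4).
IV weakly dominates II — A: 6>5, B: 9=9, C: 7>1.
Nothing dominates III: I at A (6>2); II at A (6>5); IV at C (9>7).
Nothing dominates IV: I at A (6>2); II at A (6>5); III at B (9>7).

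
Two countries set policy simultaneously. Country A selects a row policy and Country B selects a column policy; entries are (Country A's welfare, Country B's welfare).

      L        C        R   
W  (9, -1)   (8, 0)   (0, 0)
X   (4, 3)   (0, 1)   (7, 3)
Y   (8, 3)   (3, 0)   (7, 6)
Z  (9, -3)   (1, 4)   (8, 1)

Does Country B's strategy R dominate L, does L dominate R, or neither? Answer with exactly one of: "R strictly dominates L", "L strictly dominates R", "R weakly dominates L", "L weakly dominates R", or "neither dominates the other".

R's payoffs vs L's, by Country A's action — W: 0>-1, X: 3=3, Y: 6>3, Z: 1>-3.
R is at least as good everywhere and strictly better somewhere (tied only at X), so R weakly but not strictly dominates L.

R weakly dominates L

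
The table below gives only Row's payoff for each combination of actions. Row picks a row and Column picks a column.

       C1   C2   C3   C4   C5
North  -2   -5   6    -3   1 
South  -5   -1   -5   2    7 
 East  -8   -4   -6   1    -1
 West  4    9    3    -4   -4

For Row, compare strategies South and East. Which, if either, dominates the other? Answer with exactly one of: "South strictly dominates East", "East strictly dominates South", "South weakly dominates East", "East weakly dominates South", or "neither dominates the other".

South's payoffs vs East's, by Column's action — C1: -5>-8, C2: -1>-4, C3: -5>-6, C4: 2>1, C5: 7>-1.
Every comparison favours South, so South strictly dominates East.

South strictly dominates East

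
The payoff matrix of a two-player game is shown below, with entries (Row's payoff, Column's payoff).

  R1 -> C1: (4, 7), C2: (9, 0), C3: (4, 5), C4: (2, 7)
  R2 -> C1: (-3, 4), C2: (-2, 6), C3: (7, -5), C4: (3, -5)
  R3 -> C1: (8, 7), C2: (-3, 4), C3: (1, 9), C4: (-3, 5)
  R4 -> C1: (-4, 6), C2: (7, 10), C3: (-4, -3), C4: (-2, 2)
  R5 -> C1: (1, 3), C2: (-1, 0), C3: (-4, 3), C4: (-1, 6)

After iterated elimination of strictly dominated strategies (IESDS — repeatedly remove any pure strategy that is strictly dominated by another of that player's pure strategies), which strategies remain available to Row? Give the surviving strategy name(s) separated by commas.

Row R4 is eliminated: R1 beats it against every remaining column (C1: 4>-4, C2: 9>7, C3: 4>-4, C4: 2>-2).
For Row, R1 strictly dominates R5 on the remaining columns (C1: 4>1, C2: 9>-1, C3: 4>-4, C4: 2>-1); eliminate R5.
Among the remaining strategies, none is strictly dominated by another pure strategy of the same player, so the elimination stops.
Surviving strategies — Row: {R1, R2, R3}; Column: {C1, C2, C3, C4}.

R1, R2, R3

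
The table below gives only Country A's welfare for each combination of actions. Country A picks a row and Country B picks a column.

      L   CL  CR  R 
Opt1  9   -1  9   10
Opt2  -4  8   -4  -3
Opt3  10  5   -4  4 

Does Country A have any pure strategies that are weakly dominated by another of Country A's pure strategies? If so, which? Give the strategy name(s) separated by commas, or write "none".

none

Opt1 is not dominated — it holds its own against Opt2 at L (9>-4); Opt3 at CR (9>-4).
Nothing dominates Opt2: Opt1 at CL (8>-1); Opt3 at CL (8>5).
Opt3 is not dominated — it holds its own against Opt1 at L (10>9); Opt2 at L (10>-4).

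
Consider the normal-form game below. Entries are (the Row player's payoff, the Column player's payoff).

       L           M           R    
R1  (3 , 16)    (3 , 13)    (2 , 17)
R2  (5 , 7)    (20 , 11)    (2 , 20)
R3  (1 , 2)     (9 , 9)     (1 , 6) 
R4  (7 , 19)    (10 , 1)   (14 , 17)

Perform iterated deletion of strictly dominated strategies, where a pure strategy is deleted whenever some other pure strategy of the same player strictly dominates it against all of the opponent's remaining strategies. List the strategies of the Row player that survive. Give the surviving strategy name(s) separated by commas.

Row R1 is eliminated: R4 beats it against every remaining column (L: 7>3, M: 10>3, R: 14>2).
The Row player's strategy R3 is strictly dominated by R2 (L: 5>1, M: 20>9, R: 2>1) and is removed.
Column M is eliminated: R beats it against every remaining row (R2: 20>11, R4: 17>1).
For the Row player, R4 strictly dominates R2 on the remaining columns (L: 7>5, R: 14>2); eliminate R2.
The Column player's strategy R is strictly dominated by L (R4: 19>17) and is removed.
Among the remaining strategies, none is strictly dominated by another pure strategy of the same player, so the elimination stops.
Surviving strategies — the Row player: {R4}; the Column player: {L}.

R4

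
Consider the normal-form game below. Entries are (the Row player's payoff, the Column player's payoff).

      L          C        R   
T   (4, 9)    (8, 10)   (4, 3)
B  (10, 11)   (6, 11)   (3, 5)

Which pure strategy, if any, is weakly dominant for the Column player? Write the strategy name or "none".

C vs L: T: 10>9, B: 11=11.
C vs R: T: 10>3, B: 11>5.
C is at least as good as every other strategy against every opponent action, so it is weakly dominant.

C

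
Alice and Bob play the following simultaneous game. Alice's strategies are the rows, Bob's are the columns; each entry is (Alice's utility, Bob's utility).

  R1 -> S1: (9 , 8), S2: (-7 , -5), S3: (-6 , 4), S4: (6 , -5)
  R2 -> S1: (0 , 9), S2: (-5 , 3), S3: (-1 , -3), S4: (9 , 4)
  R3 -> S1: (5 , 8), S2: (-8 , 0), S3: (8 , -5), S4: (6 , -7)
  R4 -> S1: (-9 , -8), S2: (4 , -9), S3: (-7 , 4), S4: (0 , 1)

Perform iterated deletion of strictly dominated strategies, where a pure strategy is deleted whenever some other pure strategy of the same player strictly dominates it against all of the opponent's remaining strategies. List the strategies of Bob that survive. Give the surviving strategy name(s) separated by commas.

Column S2 is eliminated: S1 beats it against every remaining row (R1: 8>-5, R2: 9>3, R3: 8>0, R4: -8>-9).
Alice's strategy R4 is strictly dominated by R1 (S1: 9>-9, S3: -6>-7, S4: 6>0) and is removed.
Column S3 is eliminated: S1 beats it against every remaining row (R1: 8>4, R2: 9>-3, R3: 8>-5).
Bob's strategy S4 is strictly dominated by S1 (R1: 8>-5, R2: 9>4, R3: 8>-7) and is removed.
Alice's strategy R2 is strictly dominated by R1 (S1: 9>0) and is removed.
Row R3 is eliminated: R1 beats it against every remaining column (S1: 9>5).
Among the remaining strategies, none is strictly dominated by another pure strategy of the same player, so the elimination stops.
Surviving strategies — Alice: {R1}; Bob: {S1}.

S1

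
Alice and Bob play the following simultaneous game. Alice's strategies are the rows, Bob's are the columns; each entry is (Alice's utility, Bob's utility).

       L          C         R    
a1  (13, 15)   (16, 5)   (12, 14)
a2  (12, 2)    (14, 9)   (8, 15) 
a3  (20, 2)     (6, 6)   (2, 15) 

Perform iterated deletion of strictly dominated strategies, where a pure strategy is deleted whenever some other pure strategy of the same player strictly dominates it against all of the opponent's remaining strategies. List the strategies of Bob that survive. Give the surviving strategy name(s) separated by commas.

L, R

Alice's strategy a2 is strictly dominated by a1 (L: 13>12, C: 16>14, R: 12>8) and is removed.
For Bob, R strictly dominates C on the remaining rows (a1: 14>5, a3: 15>6); eliminate C.
Among the remaining strategies, none is strictly dominated by another pure strategy of the same player, so the elimination stops.
Surviving strategies — Alice: {a1, a3}; Bob: {L, R}.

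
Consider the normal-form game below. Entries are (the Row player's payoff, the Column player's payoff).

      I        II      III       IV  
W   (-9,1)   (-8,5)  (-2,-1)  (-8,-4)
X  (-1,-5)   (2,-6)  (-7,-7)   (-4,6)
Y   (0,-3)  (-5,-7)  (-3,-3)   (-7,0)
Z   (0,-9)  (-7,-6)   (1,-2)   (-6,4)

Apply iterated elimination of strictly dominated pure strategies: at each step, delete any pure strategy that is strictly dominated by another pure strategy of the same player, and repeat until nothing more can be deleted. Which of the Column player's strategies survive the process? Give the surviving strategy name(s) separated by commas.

IV

Row W is eliminated: Z beats it against every remaining column (I: 0>-9, II: -7>-8, III: 1>-2, IV: -6>-8).
The Column player's strategy I is strictly dominated by IV (X: 6>-5, Y: 0>-3, Z: 4>-9) and is removed.
For the Column player, IV strictly dominates II on the remaining rows (X: 6>-6, Y: 0>-7, Z: 4>-6); eliminate II.
For the Row player, Z strictly dominates Y on the remaining columns (III: 1>-3, IV: -6>-7); eliminate Y.
For the Column player, IV strictly dominates III on the remaining rows (X: 6>-7, Z: 4>-2); eliminate III.
For the Row player, X strictly dominates Z on the remaining columns (IV: -4>-6); eliminate Z.
Among the remaining strategies, none is strictly dominated by another pure strategy of the same player, so the elimination stops.
Surviving strategies — the Row player: {X}; the Column player: {IV}.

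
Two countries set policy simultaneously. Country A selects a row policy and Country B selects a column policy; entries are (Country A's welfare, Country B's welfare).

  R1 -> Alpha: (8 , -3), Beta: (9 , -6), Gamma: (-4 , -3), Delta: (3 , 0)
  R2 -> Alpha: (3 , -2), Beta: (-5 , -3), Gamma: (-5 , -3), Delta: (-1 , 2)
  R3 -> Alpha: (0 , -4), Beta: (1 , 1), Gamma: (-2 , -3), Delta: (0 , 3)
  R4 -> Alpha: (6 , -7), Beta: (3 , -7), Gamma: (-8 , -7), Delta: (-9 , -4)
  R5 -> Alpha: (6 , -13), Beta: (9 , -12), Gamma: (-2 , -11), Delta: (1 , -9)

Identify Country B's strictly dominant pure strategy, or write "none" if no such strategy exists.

Delta

Delta vs Alpha: R1: 0>-3, R2: 2>-2, R3: 3>-4, R4: -4>-7, R5: -9>-13.
Delta vs Beta: R1: 0>-6, R2: 2>-3, R3: 3>1, R4: -4>-7, R5: -9>-12.
Delta vs Gamma: R1: 0>-3, R2: 2>-3, R3: 3>-3, R4: -4>-7, R5: -9>-11.
Delta strictly beats every other strategy against every opponent action, so it is strictly dominant.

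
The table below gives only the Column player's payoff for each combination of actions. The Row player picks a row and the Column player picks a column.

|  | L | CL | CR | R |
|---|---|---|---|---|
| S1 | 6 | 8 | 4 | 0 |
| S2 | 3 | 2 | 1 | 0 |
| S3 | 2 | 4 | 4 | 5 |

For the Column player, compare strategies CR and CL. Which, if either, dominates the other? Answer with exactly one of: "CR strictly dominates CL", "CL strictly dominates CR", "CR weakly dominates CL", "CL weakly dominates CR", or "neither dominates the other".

CL weakly dominates CR

Compare CR to CL across every action of the Row player: S1: 4<8, S2: 1<2, S3: 4=4.
CL is at least as good everywhere and strictly better somewhere (tied at S3), so CL weakly dominates CR.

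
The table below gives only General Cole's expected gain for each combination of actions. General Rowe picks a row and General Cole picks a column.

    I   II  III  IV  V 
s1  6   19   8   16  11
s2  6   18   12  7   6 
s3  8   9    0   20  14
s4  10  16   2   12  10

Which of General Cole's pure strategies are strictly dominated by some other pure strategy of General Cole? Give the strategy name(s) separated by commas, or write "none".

I, III, V

II strictly dominates I — s1: 19>6, s2: 18>6, s3: 9>8, s4: 16>10.
II is not dominated — it holds its own against I at s1 (19>6); III at s1 (19>8); IV at s1 (19>16); V at s1 (19>11).
III is strictly dominated by II (s1: 19>8, s2: 18>12, s3: 9>0, s4: 16>2).
IV: no other strategy beats it everywhere (I at s1 (16>6); II at s3 (20>9); III at s1 (16>8); V at s1 (16>11)).
V: dominated, since IV does at least as well everywhere (s1: 16>11, s2: 7>6, s3: 20>14, s4: 12>10).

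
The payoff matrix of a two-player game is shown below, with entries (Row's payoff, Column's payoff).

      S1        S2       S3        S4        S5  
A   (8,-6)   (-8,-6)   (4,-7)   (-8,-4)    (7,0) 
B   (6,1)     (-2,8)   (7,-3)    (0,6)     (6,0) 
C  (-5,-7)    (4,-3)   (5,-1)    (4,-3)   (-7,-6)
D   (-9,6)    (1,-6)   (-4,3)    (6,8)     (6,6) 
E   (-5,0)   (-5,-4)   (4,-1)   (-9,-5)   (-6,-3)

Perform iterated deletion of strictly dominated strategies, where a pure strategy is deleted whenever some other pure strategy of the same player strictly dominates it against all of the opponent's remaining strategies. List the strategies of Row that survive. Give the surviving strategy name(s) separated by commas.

A, B, C, D

Row's strategy E is strictly dominated by B (S1: 6>-5, S2: -2>-5, S3: 7>4, S4: 0>-9, S5: 6>-6) and is removed.
For Column, S4 strictly dominates S1 on the remaining rows (A: -4>-6, B: 6>1, C: -3>-7, D: 8>6); eliminate S1.
Among the remaining strategies, none is strictly dominated by another pure strategy of the same player, so the elimination stops.
Surviving strategies — Row: {A, B, C, D}; Column: {S2, S3, S4, S5}.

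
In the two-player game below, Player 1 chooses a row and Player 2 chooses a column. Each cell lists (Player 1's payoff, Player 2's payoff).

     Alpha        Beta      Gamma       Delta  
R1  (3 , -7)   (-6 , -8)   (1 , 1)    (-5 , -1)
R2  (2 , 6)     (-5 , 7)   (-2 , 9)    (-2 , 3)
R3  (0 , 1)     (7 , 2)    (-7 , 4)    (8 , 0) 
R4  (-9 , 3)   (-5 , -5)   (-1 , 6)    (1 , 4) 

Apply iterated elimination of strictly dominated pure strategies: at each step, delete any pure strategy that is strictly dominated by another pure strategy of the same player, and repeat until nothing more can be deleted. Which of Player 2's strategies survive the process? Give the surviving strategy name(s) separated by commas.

For Player 2, Gamma strictly dominates Alpha on the remaining rows (R1: 1>-7, R2: 9>6, R3: 4>1, R4: 6>3); eliminate Alpha.
Player 2's strategy Beta is strictly dominated by Gamma (R1: 1>-8, R2: 9>7, R3: 4>2, R4: 6>-5) and is removed.
For Player 1, R4 strictly dominates R2 on the remaining columns (Gamma: -1>-2, Delta: 1>-2); eliminate R2.
Player 2's strategy Delta is strictly dominated by Gamma (R1: 1>-1, R3: 4>0, R4: 6>4) and is removed.
Row R3 is eliminated: R1 beats it against every remaining column (Gamma: 1>-7).
Player 1's strategy R4 is strictly dominated by R1 (Gamma: 1>-1) and is removed.
Among the remaining strategies, none is strictly dominated by another pure strategy of the same player, so the elimination stops.
Surviving strategies — Player 1: {R1}; Player 2: {Gamma}.

Gamma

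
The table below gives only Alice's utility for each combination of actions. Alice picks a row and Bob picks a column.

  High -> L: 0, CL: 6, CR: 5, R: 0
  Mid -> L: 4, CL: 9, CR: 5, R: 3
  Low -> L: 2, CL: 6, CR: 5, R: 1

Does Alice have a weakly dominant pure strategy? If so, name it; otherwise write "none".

Mid

Mid vs High: L: 4>0, CL: 9>6, CR: 5=5, R: 3>0.
Mid vs Low: L: 4>2, CL: 9>6, CR: 5=5, R: 3>1.
Mid is at least as good as every other strategy against every opponent action, so it is weakly dominant.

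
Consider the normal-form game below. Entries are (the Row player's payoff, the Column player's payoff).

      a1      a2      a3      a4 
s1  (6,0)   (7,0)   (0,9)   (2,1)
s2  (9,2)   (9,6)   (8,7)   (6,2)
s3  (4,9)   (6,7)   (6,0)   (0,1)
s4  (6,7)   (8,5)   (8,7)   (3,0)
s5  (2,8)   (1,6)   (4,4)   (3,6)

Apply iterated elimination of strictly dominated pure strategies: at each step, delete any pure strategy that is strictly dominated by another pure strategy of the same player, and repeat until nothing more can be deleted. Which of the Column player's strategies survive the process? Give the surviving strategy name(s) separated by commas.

a1, a3

The Row player's strategy s1 is strictly dominated by s2 (a1: 9>6, a2: 9>7, a3: 8>0, a4: 6>2) and is removed.
Row s3 is eliminated: s2 beats it against every remaining column (a1: 9>4, a2: 9>6, a3: 8>6, a4: 6>0).
For the Row player, s2 strictly dominates s5 on the remaining columns (a1: 9>2, a2: 9>1, a3: 8>4, a4: 6>3); eliminate s5.
The Column player's strategy a2 is strictly dominated by a3 (s2: 7>6, s4: 7>5) and is removed.
For the Column player, a3 strictly dominates a4 on the remaining rows (s2: 7>2, s4: 7>0); eliminate a4.
Among the remaining strategies, none is strictly dominated by another pure strategy of the same player, so the elimination stops.
Surviving strategies — the Row player: {s2, s4}; the Column player: {a1, a3}.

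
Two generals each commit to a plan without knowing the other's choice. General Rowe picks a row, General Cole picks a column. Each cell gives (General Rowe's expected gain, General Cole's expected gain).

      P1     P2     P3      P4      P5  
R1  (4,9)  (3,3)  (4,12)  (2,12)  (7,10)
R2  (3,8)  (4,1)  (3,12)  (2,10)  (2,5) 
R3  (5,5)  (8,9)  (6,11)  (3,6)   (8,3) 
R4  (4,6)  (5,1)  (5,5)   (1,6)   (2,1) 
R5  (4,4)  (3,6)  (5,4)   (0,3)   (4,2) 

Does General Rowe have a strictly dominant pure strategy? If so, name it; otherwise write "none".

R3

R3 vs R1: P1: 5>4, P2: 8>3, P3: 6>4, P4: 3>2, P5: 8>7.
R3 vs R2: P1: 5>3, P2: 8>4, P3: 6>3, P4: 3>2, P5: 8>2.
R3 vs R4: P1: 5>4, P2: 8>5, P3: 6>5, P4: 3>1, P5: 8>2.
R3 vs R5: P1: 5>4, P2: 8>3, P3: 6>5, P4: 3>0, P5: 8>4.
R3 strictly beats every other strategy against every opponent action, so it is strictly dominant.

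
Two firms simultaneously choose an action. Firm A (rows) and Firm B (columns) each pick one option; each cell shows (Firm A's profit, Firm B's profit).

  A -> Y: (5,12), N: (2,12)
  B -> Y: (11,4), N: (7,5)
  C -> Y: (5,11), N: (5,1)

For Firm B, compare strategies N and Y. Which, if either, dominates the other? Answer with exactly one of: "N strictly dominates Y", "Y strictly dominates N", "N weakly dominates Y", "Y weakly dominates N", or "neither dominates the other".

neither dominates the other

N's payoffs vs Y's, by Firm A's action — A: 12=12, B: 5>4, C: 1<11.
N does better at B but worse at C; neither strategy dominates the other.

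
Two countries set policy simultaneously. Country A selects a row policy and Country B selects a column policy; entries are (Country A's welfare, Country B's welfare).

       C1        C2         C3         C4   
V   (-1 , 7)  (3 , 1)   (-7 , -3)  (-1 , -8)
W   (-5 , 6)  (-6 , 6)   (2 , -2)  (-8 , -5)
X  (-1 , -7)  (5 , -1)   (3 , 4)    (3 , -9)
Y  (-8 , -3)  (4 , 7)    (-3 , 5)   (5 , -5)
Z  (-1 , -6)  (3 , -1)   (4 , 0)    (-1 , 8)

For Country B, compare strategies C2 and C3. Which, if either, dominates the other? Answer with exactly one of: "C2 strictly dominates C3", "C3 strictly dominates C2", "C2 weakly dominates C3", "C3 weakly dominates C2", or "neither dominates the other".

neither dominates the other

Compare C2 to C3 across each choice by Country A: V: 1>-3, W: 6>-2, X: -1<4, Y: 7>5, Z: -1<0.
C2 does better at V, W, Y but worse at X, Z; neither strategy dominates the other.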